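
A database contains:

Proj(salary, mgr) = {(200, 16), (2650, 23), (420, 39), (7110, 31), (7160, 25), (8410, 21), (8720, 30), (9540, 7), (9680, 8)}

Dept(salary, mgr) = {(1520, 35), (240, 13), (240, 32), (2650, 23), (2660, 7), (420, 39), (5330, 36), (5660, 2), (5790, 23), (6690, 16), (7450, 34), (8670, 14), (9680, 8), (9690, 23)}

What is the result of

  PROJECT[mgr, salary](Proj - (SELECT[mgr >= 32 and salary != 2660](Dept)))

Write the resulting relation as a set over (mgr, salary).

{(16, 200), (21, 8410), (23, 2650), (25, 7160), (30, 8720), (31, 7110), (7, 9540), (8, 9680)}

σ[mgr >= 32 and salary != 2660]: keep tuples satisfying mgr >= 32 and salary != 2660 → {(1520, 35), (240, 32), (420, 39), (5330, 36), (7450, 34)}
Set difference of the two operands is {(200, 16), (2650, 23), (7110, 31), (7160, 25), (8410, 21), (8720, 30), (9540, 7), (9680, 8)}.
π[mgr, salary]: project onto (mgr, salary) → {(16, 200), (21, 8410), (23, 2650), (25, 7160), (30, 8720), (31, 7110), (7, 9540), (8, 9680)}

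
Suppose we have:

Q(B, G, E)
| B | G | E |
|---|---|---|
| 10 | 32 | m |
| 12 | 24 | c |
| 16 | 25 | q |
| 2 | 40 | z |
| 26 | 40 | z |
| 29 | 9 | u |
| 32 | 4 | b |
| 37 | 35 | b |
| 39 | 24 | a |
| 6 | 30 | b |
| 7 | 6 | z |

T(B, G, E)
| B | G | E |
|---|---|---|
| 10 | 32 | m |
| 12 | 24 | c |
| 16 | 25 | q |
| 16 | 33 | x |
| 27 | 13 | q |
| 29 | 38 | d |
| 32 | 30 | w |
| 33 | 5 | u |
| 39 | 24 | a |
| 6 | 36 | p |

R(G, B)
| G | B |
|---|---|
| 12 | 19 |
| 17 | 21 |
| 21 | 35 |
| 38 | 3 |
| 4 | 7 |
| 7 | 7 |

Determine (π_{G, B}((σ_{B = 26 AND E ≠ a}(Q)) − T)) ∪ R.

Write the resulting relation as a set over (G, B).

σ[B = 26 AND E ≠ a]: keep tuples satisfying B = 26 AND E ≠ a → {(26, 40, z)}
Difference: {(26, 40, z)} with {(10, 32, m), (12, 24, c), (16, 25, q), (16, 33, x), (27, 13, q), (29, 38, d), (32, 30, w), (33, 5, u), (39, 24, a), (6, 36, p)} → {(26, 40, z)}
Projecting to G, B: {(40, 26)}
Union: {(40, 26)} with {(12, 19), (17, 21), (21, 35), (38, 3), (4, 7), (7, 7)} → {(12, 19), (17, 21), (21, 35), (38, 3), (4, 7), (40, 26), (7, 7)}

{(12, 19), (17, 21), (21, 35), (38, 3), (4, 7), (40, 26), (7, 7)}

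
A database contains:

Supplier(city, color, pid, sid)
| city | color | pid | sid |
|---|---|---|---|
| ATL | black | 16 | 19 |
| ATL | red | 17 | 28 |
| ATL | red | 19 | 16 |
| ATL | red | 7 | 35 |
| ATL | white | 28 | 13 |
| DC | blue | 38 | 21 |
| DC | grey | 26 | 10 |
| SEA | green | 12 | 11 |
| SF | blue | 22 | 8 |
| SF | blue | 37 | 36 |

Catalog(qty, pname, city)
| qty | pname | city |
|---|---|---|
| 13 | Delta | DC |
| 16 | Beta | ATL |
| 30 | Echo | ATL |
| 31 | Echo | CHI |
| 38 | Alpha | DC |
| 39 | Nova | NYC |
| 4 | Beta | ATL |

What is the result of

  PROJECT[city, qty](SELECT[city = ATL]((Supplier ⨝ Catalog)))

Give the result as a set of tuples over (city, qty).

{(ATL, 16), (ATL, 30), (ATL, 4)}

Joining Supplier and Catalog on city yields {(ATL, black, 16, 19, 16, Beta), (ATL, black, 16, 19, 30, Echo), (ATL, black, 16, 19, 4, Beta), (ATL, red, 17, 28, 16, Beta), (ATL, red, 17, 28, 30, Echo), (ATL, red, 17, 28, 4, Beta), (ATL, red, 19, 16, 16, Beta), (ATL, red, 19, 16, 30, Echo), (ATL, red, 19, 16, 4, Beta), (ATL, red, 7, 35, 16, Beta), (ATL, red, 7, 35, 30, Echo), (ATL, red, 7, 35, 4, Beta), (ATL, white, 28, 13, 16, Beta), (ATL, white, 28, 13, 30, Echo), (ATL, white, 28, 13, 4, Beta), (DC, blue, 38, 21, 13, Delta), (DC, blue, 38, 21, 38, Alpha), (DC, grey, 26, 10, 13, Delta), (DC, grey, 26, 10, 38, Alpha)}.
Apply σ_{city = ATL}; surviving tuples: {(ATL, black, 16, 19, 16, Beta), (ATL, black, 16, 19, 30, Echo), (ATL, black, 16, 19, 4, Beta), (ATL, red, 17, 28, 16, Beta), (ATL, red, 17, 28, 30, Echo), (ATL, red, 17, 28, 4, Beta), (ATL, red, 19, 16, 16, Beta), (ATL, red, 19, 16, 30, Echo), (ATL, red, 19, 16, 4, Beta), (ATL, red, 7, 35, 16, Beta), (ATL, red, 7, 35, 30, Echo), (ATL, red, 7, 35, 4, Beta), (ATL, white, 28, 13, 16, Beta), (ATL, white, 28, 13, 30, Echo), (ATL, white, 28, 13, 4, Beta)}
π[city, qty]: project onto (city, qty) (12 duplicate(s) eliminated) → {(ATL, 16), (ATL, 30), (ATL, 4)}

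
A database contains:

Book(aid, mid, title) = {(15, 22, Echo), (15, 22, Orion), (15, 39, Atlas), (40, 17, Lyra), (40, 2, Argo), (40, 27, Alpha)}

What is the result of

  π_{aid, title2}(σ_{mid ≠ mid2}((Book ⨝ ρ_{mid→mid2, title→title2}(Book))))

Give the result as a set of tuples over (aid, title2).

{(15, Atlas), (15, Echo), (15, Orion), (40, Alpha), (40, Argo), (40, Lyra)}

ρ[mid→mid2, title→title2]: schema becomes (aid, mid2, title2); tuples unchanged.
Joining Book and ρ_{mid→mid2, title→title2}(Book) on aid yields {(15, 22, Echo, 22, Echo), (15, 22, Echo, 22, Orion), (15, 22, Echo, 39, Atlas), (15, 22, Orion, 22, Echo), (15, 22, Orion, 22, Orion), (15, 22, Orion, 39, Atlas), (15, 39, Atlas, 22, Echo), (15, 39, Atlas, 22, Orion), (15, 39, Atlas, 39, Atlas), (40, 17, Lyra, 17, Lyra), (40, 17, Lyra, 2, Argo), (40, 17, Lyra, 27, Alpha), (40, 2, Argo, 17, Lyra), (40, 2, Argo, 2, Argo), (40, 2, Argo, 27, Alpha), (40, 27, Alpha, 17, Lyra), (40, 27, Alpha, 2, Argo), (40, 27, Alpha, 27, Alpha)}.
Filtering on mid ≠ mid2 leaves {(15, 22, Echo, 39, Atlas), (15, 22, Orion, 39, Atlas), (15, 39, Atlas, 22, Echo), (15, 39, Atlas, 22, Orion), (40, 17, Lyra, 2, Argo), (40, 17, Lyra, 27, Alpha), (40, 2, Argo, 17, Lyra), (40, 2, Argo, 27, Alpha), (40, 27, Alpha, 17, Lyra), (40, 27, Alpha, 2, Argo)}.
Projecting to aid, title2 (4 duplicate(s) eliminated): {(15, Atlas), (15, Echo), (15, Orion), (40, Alpha), (40, Argo), (40, Lyra)}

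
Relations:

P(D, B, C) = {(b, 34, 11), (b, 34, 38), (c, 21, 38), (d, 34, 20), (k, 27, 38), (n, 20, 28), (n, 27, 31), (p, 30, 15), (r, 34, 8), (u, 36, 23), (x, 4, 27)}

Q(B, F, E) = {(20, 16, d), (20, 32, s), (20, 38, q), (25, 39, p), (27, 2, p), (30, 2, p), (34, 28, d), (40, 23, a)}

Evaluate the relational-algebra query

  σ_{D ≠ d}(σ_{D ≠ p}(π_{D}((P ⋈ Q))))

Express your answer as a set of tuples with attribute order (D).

{b, k, n, r}

Joining P and Q on B yields {(b, 34, 11, 28, d), (b, 34, 38, 28, d), (d, 34, 20, 28, d), (k, 27, 38, 2, p), (n, 20, 28, 16, d), (n, 20, 28, 32, s), (n, 20, 28, 38, q), (n, 27, 31, 2, p), (p, 30, 15, 2, p), (r, 34, 8, 28, d)}.
Projecting to D (4 duplicate(s) eliminated): {b, d, k, n, p, r}
Apply σ_{D ≠ p}; surviving tuples: {b, d, k, n, r}
Apply σ_{D ≠ d}; surviving tuples: {b, k, n, r}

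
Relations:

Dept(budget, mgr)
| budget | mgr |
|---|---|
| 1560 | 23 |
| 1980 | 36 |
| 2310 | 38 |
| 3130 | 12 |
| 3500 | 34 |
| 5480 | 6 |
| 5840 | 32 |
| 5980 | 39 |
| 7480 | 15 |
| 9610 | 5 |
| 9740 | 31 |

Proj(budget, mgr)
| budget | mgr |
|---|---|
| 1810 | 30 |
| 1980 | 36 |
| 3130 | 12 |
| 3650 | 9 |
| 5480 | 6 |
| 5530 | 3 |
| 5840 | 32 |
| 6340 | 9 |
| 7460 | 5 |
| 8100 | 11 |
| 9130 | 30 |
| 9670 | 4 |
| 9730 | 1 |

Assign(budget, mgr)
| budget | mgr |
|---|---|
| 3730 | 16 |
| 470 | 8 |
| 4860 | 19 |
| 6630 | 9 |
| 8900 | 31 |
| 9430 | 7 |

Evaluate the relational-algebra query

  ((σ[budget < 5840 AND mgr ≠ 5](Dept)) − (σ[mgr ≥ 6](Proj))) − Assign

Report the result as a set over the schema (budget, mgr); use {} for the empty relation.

Filtering on budget < 5840 AND mgr ≠ 5 leaves {(1560, 23), (1980, 36), (2310, 38), (3130, 12), (3500, 34), (5480, 6)}.
Filtering on mgr ≥ 6 leaves {(1810, 30), (1980, 36), (3130, 12), (3650, 9), (5480, 6), (5840, 32), (6340, 9), (8100, 11), (9130, 30)}.
Set difference of the two operands is {(1560, 23), (2310, 38), (3500, 34)}.
Set difference of the two operands is {(1560, 23), (2310, 38), (3500, 34)}.

{(1560, 23), (2310, 38), (3500, 34)}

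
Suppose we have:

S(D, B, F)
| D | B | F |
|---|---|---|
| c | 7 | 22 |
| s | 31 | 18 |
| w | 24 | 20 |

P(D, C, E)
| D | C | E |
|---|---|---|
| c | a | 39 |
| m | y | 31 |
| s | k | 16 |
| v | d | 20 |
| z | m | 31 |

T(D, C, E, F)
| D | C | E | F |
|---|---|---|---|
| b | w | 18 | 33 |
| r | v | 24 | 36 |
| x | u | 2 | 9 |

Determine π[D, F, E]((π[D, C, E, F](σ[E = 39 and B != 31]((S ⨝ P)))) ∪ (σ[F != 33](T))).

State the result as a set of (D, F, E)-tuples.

S ⋈ P (natural join on D): {(c, 7, 22, a, 39), (s, 31, 18, k, 16)}
Selection E = 39 and B != 31: {(c, 7, 22, a, 39)}
Keep only column(s) D, C, E, F: {(c, a, 39, 22)}
Selection F != 33: {(r, v, 24, 36), (x, u, 2, 9)}
Union: {(c, a, 39, 22)} with {(r, v, 24, 36), (x, u, 2, 9)} → {(c, a, 39, 22), (r, v, 24, 36), (x, u, 2, 9)}
Keep only column(s) D, F, E: {(c, 22, 39), (r, 36, 24), (x, 9, 2)}

{(c, 22, 39), (r, 36, 24), (x, 9, 2)}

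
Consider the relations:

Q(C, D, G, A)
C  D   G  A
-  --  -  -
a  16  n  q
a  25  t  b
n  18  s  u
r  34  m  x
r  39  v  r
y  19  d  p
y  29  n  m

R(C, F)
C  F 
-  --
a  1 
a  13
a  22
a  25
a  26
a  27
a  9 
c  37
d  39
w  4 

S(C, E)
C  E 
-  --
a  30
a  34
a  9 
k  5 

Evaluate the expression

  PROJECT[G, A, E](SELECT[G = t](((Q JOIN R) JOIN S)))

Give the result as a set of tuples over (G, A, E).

{(t, b, 30), (t, b, 34), (t, b, 9)}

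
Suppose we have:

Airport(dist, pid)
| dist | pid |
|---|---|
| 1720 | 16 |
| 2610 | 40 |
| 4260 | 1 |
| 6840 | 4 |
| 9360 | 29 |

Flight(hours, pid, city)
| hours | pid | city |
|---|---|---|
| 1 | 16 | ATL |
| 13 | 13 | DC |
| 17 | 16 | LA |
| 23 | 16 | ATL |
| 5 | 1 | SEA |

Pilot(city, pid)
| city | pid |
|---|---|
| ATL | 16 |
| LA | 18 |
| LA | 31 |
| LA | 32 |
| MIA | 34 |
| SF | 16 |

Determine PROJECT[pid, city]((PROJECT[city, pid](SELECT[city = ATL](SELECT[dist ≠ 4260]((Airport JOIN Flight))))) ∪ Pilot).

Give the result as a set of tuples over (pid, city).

{(16, ATL), (16, SF), (18, LA), (31, LA), (32, LA), (34, MIA)}

Airport ⋈ Flight (natural join on pid): {(1720, 16, 1, ATL), (1720, 16, 17, LA), (1720, 16, 23, ATL), (4260, 1, 5, SEA)}
σ[dist ≠ 4260]: keep tuples satisfying dist ≠ 4260 → {(1720, 16, 1, ATL), (1720, 16, 17, LA), (1720, 16, 23, ATL)}
σ[city = ATL]: keep tuples satisfying city = ATL → {(1720, 16, 1, ATL), (1720, 16, 23, ATL)}
Projecting to city, pid (1 duplicate(s) eliminated): {(ATL, 16)}
Set union of the two operands is {(ATL, 16), (LA, 18), (LA, 31), (LA, 32), (MIA, 34), (SF, 16)}.
Projecting to pid, city: {(16, ATL), (16, SF), (18, LA), (31, LA), (32, LA), (34, MIA)}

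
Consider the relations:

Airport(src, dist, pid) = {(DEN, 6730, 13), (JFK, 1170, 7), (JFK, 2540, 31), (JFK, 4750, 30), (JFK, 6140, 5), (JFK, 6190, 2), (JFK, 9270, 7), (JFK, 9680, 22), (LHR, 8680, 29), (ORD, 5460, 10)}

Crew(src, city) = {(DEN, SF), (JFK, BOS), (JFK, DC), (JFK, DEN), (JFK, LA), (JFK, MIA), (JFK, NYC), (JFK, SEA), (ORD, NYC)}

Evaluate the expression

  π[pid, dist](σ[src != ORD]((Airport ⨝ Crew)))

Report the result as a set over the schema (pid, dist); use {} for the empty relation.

Airport ⋈ Crew (natural join on src): {(DEN, 6730, 13, SF), (JFK, 1170, 7, BOS), (JFK, 1170, 7, DC), (JFK, 1170, 7, DEN), (JFK, 1170, 7, LA), (JFK, 1170, 7, MIA), (JFK, 1170, 7, NYC), (JFK, 1170, 7, SEA), (JFK, 2540, 31, BOS), (JFK, 2540, 31, DC), (JFK, 2540, 31, DEN), (JFK, 2540, 31, LA), (JFK, 2540, 31, MIA), (JFK, 2540, 31, NYC), (JFK, 2540, 31, SEA), (JFK, 4750, 30, BOS), (JFK, 4750, 30, DC), (JFK, 4750, 30, DEN), (JFK, 4750, 30, LA), (JFK, 4750, 30, MIA), (JFK, 4750, 30, NYC), (JFK, 4750, 30, SEA), (JFK, 6140, 5, BOS), (JFK, 6140, 5, DC), (JFK, 6140, 5, DEN), (JFK, 6140, 5, LA), (JFK, 6140, 5, MIA), (JFK, 6140, 5, NYC), (JFK, 6140, 5, SEA), (JFK, 6190, 2, BOS), (JFK, 6190, 2, DC), (JFK, 6190, 2, DEN), (JFK, 6190, 2, LA), (JFK, 6190, 2, MIA), (JFK, 6190, 2, NYC), (JFK, 6190, 2, SEA), (JFK, 9270, 7, BOS), (JFK, 9270, 7, DC), (JFK, 9270, 7, DEN), (JFK, 9270, 7, LA), (JFK, 9270, 7, MIA), (JFK, 9270, 7, NYC), (JFK, 9270, 7, SEA), (JFK, 9680, 22, BOS), (JFK, 9680, 22, DC), (JFK, 9680, 22, DEN), (JFK, 9680, 22, LA), (JFK, 9680, 22, MIA), (JFK, 9680, 22, NYC), (JFK, 9680, 22, SEA), (ORD, 5460, 10, NYC)}
Apply σ_{src != ORD}; surviving tuples: {(DEN, 6730, 13, SF), (JFK, 1170, 7, BOS), (JFK, 1170, 7, DC), (JFK, 1170, 7, DEN), (JFK, 1170, 7, LA), (JFK, 1170, 7, MIA), (JFK, 1170, 7, NYC), (JFK, 1170, 7, SEA), (JFK, 2540, 31, BOS), (JFK, 2540, 31, DC), (JFK, 2540, 31, DEN), (JFK, 2540, 31, LA), (JFK, 2540, 31, MIA), (JFK, 2540, 31, NYC), (JFK, 2540, 31, SEA), (JFK, 4750, 30, BOS), (JFK, 4750, 30, DC), (JFK, 4750, 30, DEN), (JFK, 4750, 30, LA), (JFK, 4750, 30, MIA), (JFK, 4750, 30, NYC), (JFK, 4750, 30, SEA), (JFK, 6140, 5, BOS), (JFK, 6140, 5, DC), (JFK, 6140, 5, DEN), (JFK, 6140, 5, LA), (JFK, 6140, 5, MIA), (JFK, 6140, 5, NYC), (JFK, 6140, 5, SEA), (JFK, 6190, 2, BOS), (JFK, 6190, 2, DC), (JFK, 6190, 2, DEN), (JFK, 6190, 2, LA), (JFK, 6190, 2, MIA), (JFK, 6190, 2, NYC), (JFK, 6190, 2, SEA), (JFK, 9270, 7, BOS), (JFK, 9270, 7, DC), (JFK, 9270, 7, DEN), (JFK, 9270, 7, LA), (JFK, 9270, 7, MIA), (JFK, 9270, 7, NYC), (JFK, 9270, 7, SEA), (JFK, 9680, 22, BOS), (JFK, 9680, 22, DC), (JFK, 9680, 22, DEN), (JFK, 9680, 22, LA), (JFK, 9680, 22, MIA), (JFK, 9680, 22, NYC), (JFK, 9680, 22, SEA)}
Keep only column(s) pid, dist (42 duplicate(s) eliminated): {(13, 6730), (2, 6190), (22, 9680), (30, 4750), (31, 2540), (5, 6140), (7, 1170), (7, 9270)}

{(13, 6730), (2, 6190), (22, 9680), (30, 4750), (31, 2540), (5, 6140), (7, 1170), (7, 9270)}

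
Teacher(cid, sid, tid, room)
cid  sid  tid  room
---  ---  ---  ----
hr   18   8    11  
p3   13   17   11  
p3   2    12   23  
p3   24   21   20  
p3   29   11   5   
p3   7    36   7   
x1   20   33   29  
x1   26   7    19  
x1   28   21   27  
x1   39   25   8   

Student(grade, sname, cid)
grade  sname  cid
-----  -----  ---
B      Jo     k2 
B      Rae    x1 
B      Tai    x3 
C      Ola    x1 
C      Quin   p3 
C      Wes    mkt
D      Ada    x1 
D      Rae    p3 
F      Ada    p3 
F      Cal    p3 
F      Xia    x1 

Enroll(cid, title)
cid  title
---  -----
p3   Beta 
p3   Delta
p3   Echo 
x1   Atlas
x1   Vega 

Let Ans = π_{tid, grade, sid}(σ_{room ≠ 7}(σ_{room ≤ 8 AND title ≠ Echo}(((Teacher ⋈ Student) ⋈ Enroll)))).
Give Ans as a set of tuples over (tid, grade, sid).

{(11, C, 29), (11, D, 29), (11, F, 29), (25, B, 39), (25, C, 39), (25, D, 39), (25, F, 39)}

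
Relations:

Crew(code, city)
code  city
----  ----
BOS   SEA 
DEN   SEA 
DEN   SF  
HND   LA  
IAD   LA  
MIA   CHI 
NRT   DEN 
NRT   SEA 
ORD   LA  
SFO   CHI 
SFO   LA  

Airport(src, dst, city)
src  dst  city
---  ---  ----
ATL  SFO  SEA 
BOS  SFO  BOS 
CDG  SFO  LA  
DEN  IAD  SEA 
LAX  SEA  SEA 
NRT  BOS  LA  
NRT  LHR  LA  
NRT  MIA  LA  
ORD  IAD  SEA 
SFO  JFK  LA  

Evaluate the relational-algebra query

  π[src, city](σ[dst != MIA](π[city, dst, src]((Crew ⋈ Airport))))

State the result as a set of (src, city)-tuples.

{(ATL, SEA), (CDG, LA), (DEN, SEA), (LAX, SEA), (NRT, LA), (ORD, SEA), (SFO, LA)}

Joining Crew and Airport on city yields {(BOS, SEA, ATL, SFO), (BOS, SEA, DEN, IAD), (BOS, SEA, LAX, SEA), (BOS, SEA, ORD, IAD), (DEN, SEA, ATL, SFO), (DEN, SEA, DEN, IAD), (DEN, SEA, LAX, SEA), (DEN, SEA, ORD, IAD), (HND, LA, CDG, SFO), (HND, LA, NRT, BOS), (HND, LA, NRT, LHR), (HND, LA, NRT, MIA), (HND, LA, SFO, JFK), (IAD, LA, CDG, SFO), (IAD, LA, NRT, BOS), (IAD, LA, NRT, LHR), (IAD, LA, NRT, MIA), (IAD, LA, SFO, JFK), (NRT, SEA, ATL, SFO), (NRT, SEA, DEN, IAD), (NRT, SEA, LAX, SEA), (NRT, SEA, ORD, IAD), (ORD, LA, CDG, SFO), (ORD, LA, NRT, BOS), (ORD, LA, NRT, LHR), (ORD, LA, NRT, MIA), (ORD, LA, SFO, JFK), (SFO, LA, CDG, SFO), (SFO, LA, NRT, BOS), (SFO, LA, NRT, LHR), (SFO, LA, NRT, MIA), (SFO, LA, SFO, JFK)}.
π_{city, dst, src} gives {(LA, BOS, NRT), (LA, JFK, SFO), (LA, LHR, NRT), (LA, MIA, NRT), (LA, SFO, CDG), (SEA, IAD, DEN), (SEA, IAD, ORD), (SEA, SEA, LAX), (SEA, SFO, ATL)} (23 duplicate(s) eliminated).
σ[dst != MIA]: keep tuples satisfying dst != MIA → {(LA, BOS, NRT), (LA, JFK, SFO), (LA, LHR, NRT), (LA, SFO, CDG), (SEA, IAD, DEN), (SEA, IAD, ORD), (SEA, SEA, LAX), (SEA, SFO, ATL)}
π_{src, city} gives {(ATL, SEA), (CDG, LA), (DEN, SEA), (LAX, SEA), (NRT, LA), (ORD, SEA), (SFO, LA)} (1 duplicate(s) eliminated).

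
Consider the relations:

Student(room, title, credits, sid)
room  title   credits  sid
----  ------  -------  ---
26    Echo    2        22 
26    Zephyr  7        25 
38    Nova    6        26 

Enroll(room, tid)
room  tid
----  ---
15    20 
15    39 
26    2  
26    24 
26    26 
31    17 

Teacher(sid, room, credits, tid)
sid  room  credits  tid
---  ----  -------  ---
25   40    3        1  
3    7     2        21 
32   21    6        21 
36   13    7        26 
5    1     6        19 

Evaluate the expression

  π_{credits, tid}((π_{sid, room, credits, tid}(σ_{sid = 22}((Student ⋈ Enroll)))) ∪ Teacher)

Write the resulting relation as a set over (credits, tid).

Student ⋈ Enroll (natural join on room): {(26, Echo, 2, 22, 2), (26, Echo, 2, 22, 24), (26, Echo, 2, 22, 26), (26, Zephyr, 7, 25, 2), (26, Zephyr, 7, 25, 24), (26, Zephyr, 7, 25, 26)}
Selection sid = 22: {(26, Echo, 2, 22, 2), (26, Echo, 2, 22, 24), (26, Echo, 2, 22, 26)}
Keep only column(s) sid, room, credits, tid: {(22, 26, 2, 2), (22, 26, 2, 24), (22, 26, 2, 26)}
Union: {(22, 26, 2, 2), (22, 26, 2, 24), (22, 26, 2, 26)} with {(25, 40, 3, 1), (3, 7, 2, 21), (32, 21, 6, 21), (36, 13, 7, 26), (5, 1, 6, 19)} → {(22, 26, 2, 2), (22, 26, 2, 24), (22, 26, 2, 26), (25, 40, 3, 1), (3, 7, 2, 21), (32, 21, 6, 21), (36, 13, 7, 26), (5, 1, 6, 19)}
Keep only column(s) credits, tid: {(2, 2), (2, 21), (2, 24), (2, 26), (3, 1), (6, 19), (6, 21), (7, 26)}

{(2, 2), (2, 21), (2, 24), (2, 26), (3, 1), (6, 19), (6, 21), (7, 26)}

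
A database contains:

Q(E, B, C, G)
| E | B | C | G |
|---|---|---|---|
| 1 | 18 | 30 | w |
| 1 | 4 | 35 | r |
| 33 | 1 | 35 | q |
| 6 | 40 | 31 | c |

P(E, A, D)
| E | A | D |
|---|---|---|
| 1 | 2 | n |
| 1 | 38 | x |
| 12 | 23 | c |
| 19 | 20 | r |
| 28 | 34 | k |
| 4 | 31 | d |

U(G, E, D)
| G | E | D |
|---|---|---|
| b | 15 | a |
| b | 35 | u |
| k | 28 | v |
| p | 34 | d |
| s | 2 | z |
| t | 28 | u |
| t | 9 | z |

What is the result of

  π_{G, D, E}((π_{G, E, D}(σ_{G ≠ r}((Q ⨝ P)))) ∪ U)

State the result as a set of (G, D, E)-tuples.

{(b, a, 15), (b, u, 35), (k, v, 28), (p, d, 34), (s, z, 2), (t, u, 28), (t, z, 9), (w, n, 1), (w, x, 1)}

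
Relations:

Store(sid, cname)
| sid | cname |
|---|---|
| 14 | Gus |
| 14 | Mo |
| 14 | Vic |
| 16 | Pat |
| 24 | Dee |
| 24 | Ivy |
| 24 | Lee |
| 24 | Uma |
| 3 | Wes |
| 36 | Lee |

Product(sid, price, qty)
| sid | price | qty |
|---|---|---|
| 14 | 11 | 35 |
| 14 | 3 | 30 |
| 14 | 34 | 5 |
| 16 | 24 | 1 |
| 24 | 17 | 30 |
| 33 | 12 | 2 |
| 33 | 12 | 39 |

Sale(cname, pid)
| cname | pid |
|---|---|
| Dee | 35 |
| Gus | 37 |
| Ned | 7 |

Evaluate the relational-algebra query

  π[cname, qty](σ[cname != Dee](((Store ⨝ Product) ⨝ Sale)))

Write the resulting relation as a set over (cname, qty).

Store ⋈ Product (natural join on sid): {(14, Gus, 11, 35), (14, Gus, 3, 30), (14, Gus, 34, 5), (14, Mo, 11, 35), (14, Mo, 3, 30), (14, Mo, 34, 5), (14, Vic, 11, 35), (14, Vic, 3, 30), (14, Vic, 34, 5), (16, Pat, 24, 1), (24, Dee, 17, 30), (24, Ivy, 17, 30), (24, Lee, 17, 30), (24, Uma, 17, 30)}
(Store ⨝ Product) ⋈ Sale (natural join on cname): {(14, Gus, 11, 35, 37), (14, Gus, 3, 30, 37), (14, Gus, 34, 5, 37), (24, Dee, 17, 30, 35)}
Selection cname != Dee: {(14, Gus, 11, 35, 37), (14, Gus, 3, 30, 37), (14, Gus, 34, 5, 37)}
Keep only column(s) cname, qty: {(Gus, 30), (Gus, 35), (Gus, 5)}

{(Gus, 30), (Gus, 35), (Gus, 5)}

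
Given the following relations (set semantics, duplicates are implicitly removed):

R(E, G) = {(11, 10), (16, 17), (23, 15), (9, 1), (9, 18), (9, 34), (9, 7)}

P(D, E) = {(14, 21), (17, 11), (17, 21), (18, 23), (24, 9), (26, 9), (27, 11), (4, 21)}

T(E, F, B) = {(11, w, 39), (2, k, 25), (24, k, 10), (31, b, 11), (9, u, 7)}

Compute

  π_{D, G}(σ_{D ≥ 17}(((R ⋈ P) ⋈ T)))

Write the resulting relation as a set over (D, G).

{(17, 10), (24, 1), (24, 18), (24, 34), (24, 7), (26, 1), (26, 18), (26, 34), (26, 7), (27, 10)}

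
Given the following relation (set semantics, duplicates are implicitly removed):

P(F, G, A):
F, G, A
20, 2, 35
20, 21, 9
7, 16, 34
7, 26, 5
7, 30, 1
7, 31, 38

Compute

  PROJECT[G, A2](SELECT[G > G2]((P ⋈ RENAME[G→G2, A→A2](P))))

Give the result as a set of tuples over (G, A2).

{(21, 35), (26, 34), (30, 34), (30, 5), (31, 1), (31, 34), (31, 5)}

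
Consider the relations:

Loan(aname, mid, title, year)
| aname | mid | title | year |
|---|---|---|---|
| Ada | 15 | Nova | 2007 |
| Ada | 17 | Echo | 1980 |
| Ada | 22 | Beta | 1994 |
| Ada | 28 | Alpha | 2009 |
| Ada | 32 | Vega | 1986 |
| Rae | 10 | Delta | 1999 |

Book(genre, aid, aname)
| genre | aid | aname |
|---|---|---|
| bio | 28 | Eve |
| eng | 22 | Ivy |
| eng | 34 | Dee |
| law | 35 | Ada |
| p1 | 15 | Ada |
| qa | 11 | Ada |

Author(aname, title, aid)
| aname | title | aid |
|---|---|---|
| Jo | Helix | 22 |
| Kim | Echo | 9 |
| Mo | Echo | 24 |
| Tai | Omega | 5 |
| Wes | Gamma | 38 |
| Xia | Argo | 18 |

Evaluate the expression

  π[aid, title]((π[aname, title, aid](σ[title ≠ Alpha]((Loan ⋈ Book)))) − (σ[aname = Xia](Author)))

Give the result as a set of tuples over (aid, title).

Loan ⋈ Book (natural join on aname): {(Ada, 15, Nova, 2007, law, 35), (Ada, 15, Nova, 2007, p1, 15), (Ada, 15, Nova, 2007, qa, 11), (Ada, 17, Echo, 1980, law, 35), (Ada, 17, Echo, 1980, p1, 15), (Ada, 17, Echo, 1980, qa, 11), (Ada, 22, Beta, 1994, law, 35), (Ada, 22, Beta, 1994, p1, 15), (Ada, 22, Beta, 1994, qa, 11), (Ada, 28, Alpha, 2009, law, 35), (Ada, 28, Alpha, 2009, p1, 15), (Ada, 28, Alpha, 2009, qa, 11), (Ada, 32, Vega, 1986, law, 35), (Ada, 32, Vega, 1986, p1, 15), (Ada, 32, Vega, 1986, qa, 11)}
Filtering on title ≠ Alpha leaves {(Ada, 15, Nova, 2007, law, 35), (Ada, 15, Nova, 2007, p1, 15), (Ada, 15, Nova, 2007, qa, 11), (Ada, 17, Echo, 1980, law, 35), (Ada, 17, Echo, 1980, p1, 15), (Ada, 17, Echo, 1980, qa, 11), (Ada, 22, Beta, 1994, law, 35), (Ada, 22, Beta, 1994, p1, 15), (Ada, 22, Beta, 1994, qa, 11), (Ada, 32, Vega, 1986, law, 35), (Ada, 32, Vega, 1986, p1, 15), (Ada, 32, Vega, 1986, qa, 11)}.
π[aname, title, aid]: project onto (aname, title, aid) → {(Ada, Beta, 11), (Ada, Beta, 15), (Ada, Beta, 35), (Ada, Echo, 11), (Ada, Echo, 15), (Ada, Echo, 35), (Ada, Nova, 11), (Ada, Nova, 15), (Ada, Nova, 35), (Ada, Vega, 11), (Ada, Vega, 15), (Ada, Vega, 35)}
Filtering on aname = Xia leaves {(Xia, Argo, 18)}.
Taking the difference: {(Ada, Beta, 11), (Ada, Beta, 15), (Ada, Beta, 35), (Ada, Echo, 11), (Ada, Echo, 15), (Ada, Echo, 35), (Ada, Nova, 11), (Ada, Nova, 15), (Ada, Nova, 35), (Ada, Vega, 11), (Ada, Vega, 15), (Ada, Vega, 35)}
π[aid, title]: project onto (aid, title) → {(11, Beta), (11, Echo), (11, Nova), (11, Vega), (15, Beta), (15, Echo), (15, Nova), (15, Vega), (35, Beta), (35, Echo), (35, Nova), (35, Vega)}

{(11, Beta), (11, Echo), (11, Nova), (11, Vega), (15, Beta), (15, Echo), (15, Nova), (15, Vega), (35, Beta), (35, Echo), (35, Nova), (35, Vega)}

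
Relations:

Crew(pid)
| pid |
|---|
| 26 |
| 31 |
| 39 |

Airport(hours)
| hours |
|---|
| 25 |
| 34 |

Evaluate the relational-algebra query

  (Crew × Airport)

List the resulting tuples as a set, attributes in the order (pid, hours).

{(26, 25), (26, 34), (31, 25), (31, 34), (39, 25), (39, 34)}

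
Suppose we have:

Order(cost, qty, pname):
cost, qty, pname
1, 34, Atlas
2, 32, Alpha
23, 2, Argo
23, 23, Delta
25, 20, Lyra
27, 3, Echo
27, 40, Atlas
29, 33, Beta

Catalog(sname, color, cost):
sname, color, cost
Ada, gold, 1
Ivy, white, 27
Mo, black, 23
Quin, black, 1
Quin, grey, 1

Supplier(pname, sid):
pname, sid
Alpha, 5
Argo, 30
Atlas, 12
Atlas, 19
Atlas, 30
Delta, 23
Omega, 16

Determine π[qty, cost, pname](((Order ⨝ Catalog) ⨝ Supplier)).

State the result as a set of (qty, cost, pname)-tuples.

{(2, 23, Argo), (23, 23, Delta), (34, 1, Atlas), (40, 27, Atlas)}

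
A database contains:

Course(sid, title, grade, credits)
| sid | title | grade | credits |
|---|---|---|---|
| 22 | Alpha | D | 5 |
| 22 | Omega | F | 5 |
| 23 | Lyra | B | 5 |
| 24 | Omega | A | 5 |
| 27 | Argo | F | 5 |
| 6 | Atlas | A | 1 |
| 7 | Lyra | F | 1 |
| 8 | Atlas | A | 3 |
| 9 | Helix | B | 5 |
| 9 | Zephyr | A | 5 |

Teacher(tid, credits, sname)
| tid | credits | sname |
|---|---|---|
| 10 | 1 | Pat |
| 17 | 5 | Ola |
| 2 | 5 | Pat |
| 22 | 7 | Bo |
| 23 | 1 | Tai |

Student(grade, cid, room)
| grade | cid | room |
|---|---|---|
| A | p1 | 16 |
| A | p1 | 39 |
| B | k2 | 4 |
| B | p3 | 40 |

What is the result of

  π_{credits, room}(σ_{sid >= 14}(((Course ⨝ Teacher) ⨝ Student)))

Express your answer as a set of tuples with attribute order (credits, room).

Joining Course and Teacher on credits yields {(22, Alpha, D, 5, 17, Ola), (22, Alpha, D, 5, 2, Pat), (22, Omega, F, 5, 17, Ola), (22, Omega, F, 5, 2, Pat), (23, Lyra, B, 5, 17, Ola), (23, Lyra, B, 5, 2, Pat), (24, Omega, A, 5, 17, Ola), (24, Omega, A, 5, 2, Pat), (27, Argo, F, 5, 17, Ola), (27, Argo, F, 5, 2, Pat), (6, Atlas, A, 1, 10, Pat), (6, Atlas, A, 1, 23, Tai), (7, Lyra, F, 1, 10, Pat), (7, Lyra, F, 1, 23, Tai), (9, Helix, B, 5, 17, Ola), (9, Helix, B, 5, 2, Pat), (9, Zephyr, A, 5, 17, Ola), (9, Zephyr, A, 5, 2, Pat)}.
Joining (Course ⨝ Teacher) and Student on grade yields {(23, Lyra, B, 5, 17, Ola, k2, 4), (23, Lyra, B, 5, 17, Ola, p3, 40), (23, Lyra, B, 5, 2, Pat, k2, 4), (23, Lyra, B, 5, 2, Pat, p3, 40), (24, Omega, A, 5, 17, Ola, p1, 16), (24, Omega, A, 5, 17, Ola, p1, 39), (24, Omega, A, 5, 2, Pat, p1, 16), (24, Omega, A, 5, 2, Pat, p1, 39), (6, Atlas, A, 1, 10, Pat, p1, 16), (6, Atlas, A, 1, 10, Pat, p1, 39), (6, Atlas, A, 1, 23, Tai, p1, 16), (6, Atlas, A, 1, 23, Tai, p1, 39), (9, Helix, B, 5, 17, Ola, k2, 4), (9, Helix, B, 5, 17, Ola, p3, 40), (9, Helix, B, 5, 2, Pat, k2, 4), (9, Helix, B, 5, 2, Pat, p3, 40), (9, Zephyr, A, 5, 17, Ola, p1, 16), (9, Zephyr, A, 5, 17, Ola, p1, 39), (9, Zephyr, A, 5, 2, Pat, p1, 16), (9, Zephyr, A, 5, 2, Pat, p1, 39)}.
Selection sid >= 14: {(23, Lyra, B, 5, 17, Ola, k2, 4), (23, Lyra, B, 5, 17, Ola, p3, 40), (23, Lyra, B, 5, 2, Pat, k2, 4), (23, Lyra, B, 5, 2, Pat, p3, 40), (24, Omega, A, 5, 17, Ola, p1, 16), (24, Omega, A, 5, 17, Ola, p1, 39), (24, Omega, A, 5, 2, Pat, p1, 16), (24, Omega, A, 5, 2, Pat, p1, 39)}
π[credits, room]: project onto (credits, room) (4 duplicate(s) eliminated) → {(5, 16), (5, 39), (5, 4), (5, 40)}

{(5, 16), (5, 39), (5, 4), (5, 40)}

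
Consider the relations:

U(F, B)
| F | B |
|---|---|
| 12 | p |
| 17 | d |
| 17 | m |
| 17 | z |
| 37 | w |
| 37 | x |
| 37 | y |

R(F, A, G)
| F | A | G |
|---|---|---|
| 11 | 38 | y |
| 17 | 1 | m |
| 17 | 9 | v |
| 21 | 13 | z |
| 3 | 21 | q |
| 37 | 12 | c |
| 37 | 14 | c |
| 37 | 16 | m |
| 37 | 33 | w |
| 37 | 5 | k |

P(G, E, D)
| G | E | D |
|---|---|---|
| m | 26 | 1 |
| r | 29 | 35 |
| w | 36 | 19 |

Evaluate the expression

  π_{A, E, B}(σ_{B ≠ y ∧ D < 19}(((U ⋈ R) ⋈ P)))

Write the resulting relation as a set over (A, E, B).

U ⋈ R (natural join on F): {(17, d, 1, m), (17, d, 9, v), (17, m, 1, m), (17, m, 9, v), (17, z, 1, m), (17, z, 9, v), (37, w, 12, c), (37, w, 14, c), (37, w, 16, m), (37, w, 33, w), (37, w, 5, k), (37, x, 12, c), (37, x, 14, c), (37, x, 16, m), (37, x, 33, w), (37, x, 5, k), (37, y, 12, c), (37, y, 14, c), (37, y, 16, m), (37, y, 33, w), (37, y, 5, k)}
(U ⋈ R) ⋈ P (natural join on G): {(17, d, 1, m, 26, 1), (17, m, 1, m, 26, 1), (17, z, 1, m, 26, 1), (37, w, 16, m, 26, 1), (37, w, 33, w, 36, 19), (37, x, 16, m, 26, 1), (37, x, 33, w, 36, 19), (37, y, 16, m, 26, 1), (37, y, 33, w, 36, 19)}
σ[B ≠ y ∧ D < 19]: keep tuples satisfying B ≠ y ∧ D < 19 → {(17, d, 1, m, 26, 1), (17, m, 1, m, 26, 1), (17, z, 1, m, 26, 1), (37, w, 16, m, 26, 1), (37, x, 16, m, 26, 1)}
Projecting to A, E, B: {(1, 26, d), (1, 26, m), (1, 26, z), (16, 26, w), (16, 26, x)}

{(1, 26, d), (1, 26, m), (1, 26, z), (16, 26, w), (16, 26, x)}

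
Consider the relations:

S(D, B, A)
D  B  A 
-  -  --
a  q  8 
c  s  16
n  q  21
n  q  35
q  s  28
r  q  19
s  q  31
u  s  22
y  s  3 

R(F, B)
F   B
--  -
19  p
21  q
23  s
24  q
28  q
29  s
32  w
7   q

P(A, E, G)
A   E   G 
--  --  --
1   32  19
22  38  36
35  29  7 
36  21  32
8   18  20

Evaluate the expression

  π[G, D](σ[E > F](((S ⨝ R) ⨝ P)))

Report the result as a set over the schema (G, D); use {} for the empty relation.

{(20, a), (36, u), (7, n)}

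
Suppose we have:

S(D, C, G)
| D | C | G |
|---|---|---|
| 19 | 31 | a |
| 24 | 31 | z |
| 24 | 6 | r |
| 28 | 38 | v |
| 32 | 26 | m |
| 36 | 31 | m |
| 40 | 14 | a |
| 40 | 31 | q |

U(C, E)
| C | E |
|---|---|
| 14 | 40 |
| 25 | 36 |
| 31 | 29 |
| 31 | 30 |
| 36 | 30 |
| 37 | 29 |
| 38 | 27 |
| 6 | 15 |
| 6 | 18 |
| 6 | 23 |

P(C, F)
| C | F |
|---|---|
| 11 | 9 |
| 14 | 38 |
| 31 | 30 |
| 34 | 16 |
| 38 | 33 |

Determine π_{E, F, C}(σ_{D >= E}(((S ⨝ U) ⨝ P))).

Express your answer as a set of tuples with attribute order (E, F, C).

{(27, 33, 38), (29, 30, 31), (30, 30, 31), (40, 38, 14)}

Joining S and U on C yields {(19, 31, a, 29), (19, 31, a, 30), (24, 31, z, 29), (24, 31, z, 30), (24, 6, r, 15), (24, 6, r, 18), (24, 6, r, 23), (28, 38, v, 27), (36, 31, m, 29), (36, 31, m, 30), (40, 14, a, 40), (40, 31, q, 29), (40, 31, q, 30)}.
Joining (S ⨝ U) and P on C yields {(19, 31, a, 29, 30), (19, 31, a, 30, 30), (24, 31, z, 29, 30), (24, 31, z, 30, 30), (28, 38, v, 27, 33), (36, 31, m, 29, 30), (36, 31, m, 30, 30), (40, 14, a, 40, 38), (40, 31, q, 29, 30), (40, 31, q, 30, 30)}.
σ[D >= E]: keep tuples satisfying D >= E → {(28, 38, v, 27, 33), (36, 31, m, 29, 30), (36, 31, m, 30, 30), (40, 14, a, 40, 38), (40, 31, q, 29, 30), (40, 31, q, 30, 30)}
π_{E, F, C} gives {(27, 33, 38), (29, 30, 31), (30, 30, 31), (40, 38, 14)} (2 duplicate(s) eliminated).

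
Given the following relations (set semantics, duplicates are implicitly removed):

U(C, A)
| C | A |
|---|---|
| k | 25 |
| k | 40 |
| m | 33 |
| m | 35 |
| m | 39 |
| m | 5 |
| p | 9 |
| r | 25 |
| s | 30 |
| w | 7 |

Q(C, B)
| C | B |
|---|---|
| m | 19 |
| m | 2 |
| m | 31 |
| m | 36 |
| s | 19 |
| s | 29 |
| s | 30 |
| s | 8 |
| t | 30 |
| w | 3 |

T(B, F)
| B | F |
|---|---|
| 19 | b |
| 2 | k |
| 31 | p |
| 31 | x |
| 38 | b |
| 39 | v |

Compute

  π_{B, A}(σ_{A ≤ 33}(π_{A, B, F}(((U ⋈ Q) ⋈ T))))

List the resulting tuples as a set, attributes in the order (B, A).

{(19, 30), (19, 33), (19, 5), (2, 33), (2, 5), (31, 33), (31, 5)}

Joining U and Q on C yields {(m, 33, 19), (m, 33, 2), (m, 33, 31), (m, 33, 36), (m, 35, 19), (m, 35, 2), (m, 35, 31), (m, 35, 36), (m, 39, 19), (m, 39, 2), (m, 39, 31), (m, 39, 36), (m, 5, 19), (m, 5, 2), (m, 5, 31), (m, 5, 36), (s, 30, 19), (s, 30, 29), (s, 30, 30), (s, 30, 8), (w, 7, 3)}.
Joining (U ⋈ Q) and T on B yields {(m, 33, 19, b), (m, 33, 2, k), (m, 33, 31, p), (m, 33, 31, x), (m, 35, 19, b), (m, 35, 2, k), (m, 35, 31, p), (m, 35, 31, x), (m, 39, 19, b), (m, 39, 2, k), (m, 39, 31, p), (m, 39, 31, x), (m, 5, 19, b), (m, 5, 2, k), (m, 5, 31, p), (m, 5, 31, x), (s, 30, 19, b)}.
π_{A, B, F} gives {(30, 19, b), (33, 19, b), (33, 2, k), (33, 31, p), (33, 31, x), (35, 19, b), (35, 2, k), (35, 31, p), (35, 31, x), (39, 19, b), (39, 2, k), (39, 31, p), (39, 31, x), (5, 19, b), (5, 2, k), (5, 31, p), (5, 31, x)}.
σ[A ≤ 33]: keep tuples satisfying A ≤ 33 → {(30, 19, b), (33, 19, b), (33, 2, k), (33, 31, p), (33, 31, x), (5, 19, b), (5, 2, k), (5, 31, p), (5, 31, x)}
π_{B, A} gives {(19, 30), (19, 33), (19, 5), (2, 33), (2, 5), (31, 33), (31, 5)} (2 duplicate(s) eliminated).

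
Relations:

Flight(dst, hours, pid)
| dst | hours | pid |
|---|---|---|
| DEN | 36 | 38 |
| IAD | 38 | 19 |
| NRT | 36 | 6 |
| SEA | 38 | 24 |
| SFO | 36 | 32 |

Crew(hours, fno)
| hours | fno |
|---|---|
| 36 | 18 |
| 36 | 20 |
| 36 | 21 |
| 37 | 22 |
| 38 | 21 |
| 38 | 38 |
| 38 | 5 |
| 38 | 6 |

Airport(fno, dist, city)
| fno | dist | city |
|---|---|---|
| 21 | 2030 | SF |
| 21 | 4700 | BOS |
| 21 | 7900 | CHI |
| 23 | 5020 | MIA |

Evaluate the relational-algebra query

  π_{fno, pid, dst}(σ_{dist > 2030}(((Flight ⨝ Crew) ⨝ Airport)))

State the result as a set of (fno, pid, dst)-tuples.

{(21, 19, IAD), (21, 24, SEA), (21, 32, SFO), (21, 38, DEN), (21, 6, NRT)}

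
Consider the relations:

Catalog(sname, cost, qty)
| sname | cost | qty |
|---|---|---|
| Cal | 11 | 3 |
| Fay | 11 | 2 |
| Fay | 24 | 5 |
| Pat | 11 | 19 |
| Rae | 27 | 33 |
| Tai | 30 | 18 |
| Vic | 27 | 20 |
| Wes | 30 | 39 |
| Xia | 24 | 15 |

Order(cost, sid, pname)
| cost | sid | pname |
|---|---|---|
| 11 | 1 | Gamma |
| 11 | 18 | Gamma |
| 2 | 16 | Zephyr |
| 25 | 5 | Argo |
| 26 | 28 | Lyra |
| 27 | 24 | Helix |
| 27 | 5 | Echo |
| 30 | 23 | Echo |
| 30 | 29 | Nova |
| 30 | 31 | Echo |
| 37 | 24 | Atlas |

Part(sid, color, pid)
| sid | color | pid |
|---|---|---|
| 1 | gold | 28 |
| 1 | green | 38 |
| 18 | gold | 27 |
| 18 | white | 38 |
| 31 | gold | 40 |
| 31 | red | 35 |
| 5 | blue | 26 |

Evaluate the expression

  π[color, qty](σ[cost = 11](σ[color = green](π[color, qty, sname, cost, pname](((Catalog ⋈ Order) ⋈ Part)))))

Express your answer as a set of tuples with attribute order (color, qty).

{(green, 19), (green, 2), (green, 3)}

Joining Catalog and Order on cost yields {(Cal, 11, 3, 1, Gamma), (Cal, 11, 3, 18, Gamma), (Fay, 11, 2, 1, Gamma), (Fay, 11, 2, 18, Gamma), (Pat, 11, 19, 1, Gamma), (Pat, 11, 19, 18, Gamma), (Rae, 27, 33, 24, Helix), (Rae, 27, 33, 5, Echo), (Tai, 30, 18, 23, Echo), (Tai, 30, 18, 29, Nova), (Tai, 30, 18, 31, Echo), (Vic, 27, 20, 24, Helix), (Vic, 27, 20, 5, Echo), (Wes, 30, 39, 23, Echo), (Wes, 30, 39, 29, Nova), (Wes, 30, 39, 31, Echo)}.
Joining (Catalog ⋈ Order) and Part on sid yields {(Cal, 11, 3, 1, Gamma, gold, 28), (Cal, 11, 3, 1, Gamma, green, 38), (Cal, 11, 3, 18, Gamma, gold, 27), (Cal, 11, 3, 18, Gamma, white, 38), (Fay, 11, 2, 1, Gamma, gold, 28), (Fay, 11, 2, 1, Gamma, green, 38), (Fay, 11, 2, 18, Gamma, gold, 27), (Fay, 11, 2, 18, Gamma, white, 38), (Pat, 11, 19, 1, Gamma, gold, 28), (Pat, 11, 19, 1, Gamma, green, 38), (Pat, 11, 19, 18, Gamma, gold, 27), (Pat, 11, 19, 18, Gamma, white, 38), (Rae, 27, 33, 5, Echo, blue, 26), (Tai, 30, 18, 31, Echo, gold, 40), (Tai, 30, 18, 31, Echo, red, 35), (Vic, 27, 20, 5, Echo, blue, 26), (Wes, 30, 39, 31, Echo, gold, 40), (Wes, 30, 39, 31, Echo, red, 35)}.
Projecting to color, qty, sname, cost, pname (3 duplicate(s) eliminated): {(blue, 20, Vic, 27, Echo), (blue, 33, Rae, 27, Echo), (gold, 18, Tai, 30, Echo), (gold, 19, Pat, 11, Gamma), (gold, 2, Fay, 11, Gamma), (gold, 3, Cal, 11, Gamma), (gold, 39, Wes, 30, Echo), (green, 19, Pat, 11, Gamma), (green, 2, Fay, 11, Gamma), (green, 3, Cal, 11, Gamma), (red, 18, Tai, 30, Echo), (red, 39, Wes, 30, Echo), (white, 19, Pat, 11, Gamma), (white, 2, Fay, 11, Gamma), (white, 3, Cal, 11, Gamma)}
Filtering on color = green leaves {(green, 19, Pat, 11, Gamma), (green, 2, Fay, 11, Gamma), (green, 3, Cal, 11, Gamma)}.
Filtering on cost = 11 leaves {(green, 19, Pat, 11, Gamma), (green, 2, Fay, 11, Gamma), (green, 3, Cal, 11, Gamma)}.
Projecting to color, qty: {(green, 19), (green, 2), (green, 3)}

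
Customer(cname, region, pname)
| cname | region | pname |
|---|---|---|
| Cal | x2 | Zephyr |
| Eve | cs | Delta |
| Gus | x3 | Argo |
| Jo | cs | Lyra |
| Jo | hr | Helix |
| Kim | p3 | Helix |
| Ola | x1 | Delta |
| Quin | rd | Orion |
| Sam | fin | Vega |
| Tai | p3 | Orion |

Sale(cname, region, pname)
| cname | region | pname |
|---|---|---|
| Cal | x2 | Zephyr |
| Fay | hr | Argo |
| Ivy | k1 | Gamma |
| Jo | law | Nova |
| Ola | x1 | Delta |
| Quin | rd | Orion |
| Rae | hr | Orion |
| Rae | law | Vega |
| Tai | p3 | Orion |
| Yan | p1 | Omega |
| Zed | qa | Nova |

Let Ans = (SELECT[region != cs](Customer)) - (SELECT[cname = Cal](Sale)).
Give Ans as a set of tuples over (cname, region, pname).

{(Gus, x3, Argo), (Jo, hr, Helix), (Kim, p3, Helix), (Ola, x1, Delta), (Quin, rd, Orion), (Sam, fin, Vega), (Tai, p3, Orion)}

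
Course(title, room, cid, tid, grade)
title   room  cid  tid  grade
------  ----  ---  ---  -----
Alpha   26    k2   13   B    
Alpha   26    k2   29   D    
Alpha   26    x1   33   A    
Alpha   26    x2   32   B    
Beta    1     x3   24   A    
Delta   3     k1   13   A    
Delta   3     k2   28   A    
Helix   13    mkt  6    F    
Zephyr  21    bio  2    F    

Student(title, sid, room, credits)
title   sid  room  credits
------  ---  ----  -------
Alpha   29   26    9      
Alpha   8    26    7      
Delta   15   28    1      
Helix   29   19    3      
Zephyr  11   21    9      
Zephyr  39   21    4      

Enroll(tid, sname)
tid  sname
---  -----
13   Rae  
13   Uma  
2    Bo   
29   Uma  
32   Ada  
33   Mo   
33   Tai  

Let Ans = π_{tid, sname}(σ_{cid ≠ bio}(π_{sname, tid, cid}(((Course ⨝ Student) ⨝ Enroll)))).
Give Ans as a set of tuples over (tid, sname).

{(13, Rae), (13, Uma), (29, Uma), (32, Ada), (33, Mo), (33, Tai)}

Joining Course and Student on title, room yields {(Alpha, 26, k2, 13, B, 29, 9), (Alpha, 26, k2, 13, B, 8, 7), (Alpha, 26, k2, 29, D, 29, 9), (Alpha, 26, k2, 29, D, 8, 7), (Alpha, 26, x1, 33, A, 29, 9), (Alpha, 26, x1, 33, A, 8, 7), (Alpha, 26, x2, 32, B, 29, 9), (Alpha, 26, x2, 32, B, 8, 7), (Zephyr, 21, bio, 2, F, 11, 9), (Zephyr, 21, bio, 2, F, 39, 4)}.
Joining (Course ⨝ Student) and Enroll on tid yields {(Alpha, 26, k2, 13, B, 29, 9, Rae), (Alpha, 26, k2, 13, B, 29, 9, Uma), (Alpha, 26, k2, 13, B, 8, 7, Rae), (Alpha, 26, k2, 13, B, 8, 7, Uma), (Alpha, 26, k2, 29, D, 29, 9, Uma), (Alpha, 26, k2, 29, D, 8, 7, Uma), (Alpha, 26, x1, 33, A, 29, 9, Mo), (Alpha, 26, x1, 33, A, 29, 9, Tai), (Alpha, 26, x1, 33, A, 8, 7, Mo), (Alpha, 26, x1, 33, A, 8, 7, Tai), (Alpha, 26, x2, 32, B, 29, 9, Ada), (Alpha, 26, x2, 32, B, 8, 7, Ada), (Zephyr, 21, bio, 2, F, 11, 9, Bo), (Zephyr, 21, bio, 2, F, 39, 4, Bo)}.
π_{sname, tid, cid} gives {(Ada, 32, x2), (Bo, 2, bio), (Mo, 33, x1), (Rae, 13, k2), (Tai, 33, x1), (Uma, 13, k2), (Uma, 29, k2)} (7 duplicate(s) eliminated).
Filtering on cid ≠ bio leaves {(Ada, 32, x2), (Mo, 33, x1), (Rae, 13, k2), (Tai, 33, x1), (Uma, 13, k2), (Uma, 29, k2)}.
π_{tid, sname} gives {(13, Rae), (13, Uma), (29, Uma), (32, Ada), (33, Mo), (33, Tai)}.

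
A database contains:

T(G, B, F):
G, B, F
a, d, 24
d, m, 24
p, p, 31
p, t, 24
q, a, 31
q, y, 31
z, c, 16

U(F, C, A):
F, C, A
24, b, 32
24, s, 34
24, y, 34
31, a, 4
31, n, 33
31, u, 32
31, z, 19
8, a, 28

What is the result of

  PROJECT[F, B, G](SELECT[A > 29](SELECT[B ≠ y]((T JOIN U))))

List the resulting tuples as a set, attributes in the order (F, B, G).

{(24, d, a), (24, m, d), (24, t, p), (31, a, q), (31, p, p)}

Joining T and U on F yields {(a, d, 24, b, 32), (a, d, 24, s, 34), (a, d, 24, y, 34), (d, m, 24, b, 32), (d, m, 24, s, 34), (d, m, 24, y, 34), (p, p, 31, a, 4), (p, p, 31, n, 33), (p, p, 31, u, 32), (p, p, 31, z, 19), (p, t, 24, b, 32), (p, t, 24, s, 34), (p, t, 24, y, 34), (q, a, 31, a, 4), (q, a, 31, n, 33), (q, a, 31, u, 32), (q, a, 31, z, 19), (q, y, 31, a, 4), (q, y, 31, n, 33), (q, y, 31, u, 32), (q, y, 31, z, 19)}.
Apply σ_{B ≠ y}; surviving tuples: {(a, d, 24, b, 32), (a, d, 24, s, 34), (a, d, 24, y, 34), (d, m, 24, b, 32), (d, m, 24, s, 34), (d, m, 24, y, 34), (p, p, 31, a, 4), (p, p, 31, n, 33), (p, p, 31, u, 32), (p, p, 31, z, 19), (p, t, 24, b, 32), (p, t, 24, s, 34), (p, t, 24, y, 34), (q, a, 31, a, 4), (q, a, 31, n, 33), (q, a, 31, u, 32), (q, a, 31, z, 19)}
Apply σ_{A > 29}; surviving tuples: {(a, d, 24, b, 32), (a, d, 24, s, 34), (a, d, 24, y, 34), (d, m, 24, b, 32), (d, m, 24, s, 34), (d, m, 24, y, 34), (p, p, 31, n, 33), (p, p, 31, u, 32), (p, t, 24, b, 32), (p, t, 24, s, 34), (p, t, 24, y, 34), (q, a, 31, n, 33), (q, a, 31, u, 32)}
π[F, B, G]: project onto (F, B, G) (8 duplicate(s) eliminated) → {(24, d, a), (24, m, d), (24, t, p), (31, a, q), (31, p, p)}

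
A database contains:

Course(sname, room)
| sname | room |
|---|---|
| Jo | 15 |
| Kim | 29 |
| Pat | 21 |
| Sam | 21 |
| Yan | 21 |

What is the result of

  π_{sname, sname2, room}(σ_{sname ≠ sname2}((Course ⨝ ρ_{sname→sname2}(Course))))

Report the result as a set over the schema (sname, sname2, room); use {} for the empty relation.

{(Pat, Sam, 21), (Pat, Yan, 21), (Sam, Pat, 21), (Sam, Yan, 21), (Yan, Pat, 21), (Yan, Sam, 21)}

ρ[sname→sname2]: schema becomes (sname2, room); tuples unchanged.
Joining Course and ρ_{sname→sname2}(Course) on room yields {(Jo, 15, Jo), (Kim, 29, Kim), (Pat, 21, Pat), (Pat, 21, Sam), (Pat, 21, Yan), (Sam, 21, Pat), (Sam, 21, Sam), (Sam, 21, Yan), (Yan, 21, Pat), (Yan, 21, Sam), (Yan, 21, Yan)}.
Filtering on sname ≠ sname2 leaves {(Pat, 21, Sam), (Pat, 21, Yan), (Sam, 21, Pat), (Sam, 21, Yan), (Yan, 21, Pat), (Yan, 21, Sam)}.
Keep only column(s) sname, sname2, room: {(Pat, Sam, 21), (Pat, Yan, 21), (Sam, Pat, 21), (Sam, Yan, 21), (Yan, Pat, 21), (Yan, Sam, 21)}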